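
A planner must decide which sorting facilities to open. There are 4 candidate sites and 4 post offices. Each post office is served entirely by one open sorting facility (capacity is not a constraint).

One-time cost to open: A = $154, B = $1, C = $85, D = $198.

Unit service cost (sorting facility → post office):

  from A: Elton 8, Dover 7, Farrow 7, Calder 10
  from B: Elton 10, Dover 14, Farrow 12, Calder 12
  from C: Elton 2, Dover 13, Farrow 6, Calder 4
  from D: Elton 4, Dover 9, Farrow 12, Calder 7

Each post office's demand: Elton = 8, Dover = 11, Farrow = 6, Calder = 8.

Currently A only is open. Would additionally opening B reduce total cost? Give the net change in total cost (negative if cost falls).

No — net change +1 (cost rises by 1).

Current service cost with {A}: 263.
Adding B: each post office re-picks its cheapest; new service cost 263, saving 0.
Extra fixed cost: 1. Net change = 1 − 0 = 1.
(Totals: 417 → 418.)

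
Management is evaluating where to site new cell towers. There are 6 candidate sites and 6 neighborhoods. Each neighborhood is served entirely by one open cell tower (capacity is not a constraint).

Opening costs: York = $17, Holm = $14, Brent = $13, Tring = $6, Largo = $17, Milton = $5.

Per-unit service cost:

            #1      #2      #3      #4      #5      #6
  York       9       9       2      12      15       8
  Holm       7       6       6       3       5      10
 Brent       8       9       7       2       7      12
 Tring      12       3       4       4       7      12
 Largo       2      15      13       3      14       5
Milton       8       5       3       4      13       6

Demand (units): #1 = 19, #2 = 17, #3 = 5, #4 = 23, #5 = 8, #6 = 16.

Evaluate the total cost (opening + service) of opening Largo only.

Each neighborhood is assigned to its cheapest site among the open ones.
{Largo}: #1→Largo 2·19=38, #2→Largo 15·17=255, #3→Largo 13·5=65, #4→Largo 3·23=69, #5→Largo 14·8=112, #6→Largo 5·16=80. Service 619; fixed 17; total 636.

Total cost: 636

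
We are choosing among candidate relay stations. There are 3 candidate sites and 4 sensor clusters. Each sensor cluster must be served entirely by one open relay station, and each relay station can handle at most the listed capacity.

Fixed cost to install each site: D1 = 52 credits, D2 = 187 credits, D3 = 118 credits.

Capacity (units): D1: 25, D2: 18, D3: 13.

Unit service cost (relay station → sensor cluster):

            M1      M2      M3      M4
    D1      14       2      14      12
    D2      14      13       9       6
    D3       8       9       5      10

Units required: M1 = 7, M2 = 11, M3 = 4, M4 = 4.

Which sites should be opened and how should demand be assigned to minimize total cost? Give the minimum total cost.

Minimum total cost: 316

Open {D1, D3}: M1→D3 8·7=56, M2→D1 2·11=22, M3→D3 5·4=20, M4→D1 12·4=48.
Loads: D1 carries 15/25, D3 carries 11/13. Service 146; fixed 170; total 316.
Next best feasible plan costs 344.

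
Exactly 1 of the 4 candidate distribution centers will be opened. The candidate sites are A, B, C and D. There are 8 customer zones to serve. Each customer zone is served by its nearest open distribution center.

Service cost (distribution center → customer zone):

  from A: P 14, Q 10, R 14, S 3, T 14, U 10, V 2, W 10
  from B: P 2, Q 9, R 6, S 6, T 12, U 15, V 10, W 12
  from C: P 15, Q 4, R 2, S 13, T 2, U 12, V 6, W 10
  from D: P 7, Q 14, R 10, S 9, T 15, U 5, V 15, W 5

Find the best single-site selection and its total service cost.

Choose C only; total service cost 64.

With exactly 1 open, each customer zone uses its cheapest among the chosen.
{C}: P→C 15, Q→C 4, R→C 2, S→C 13, T→C 2, U→C 12, V→C 6, W→C 10. Service cost 64.
{B}: service cost 72
{A}: service cost 77
Among all 4 size-1 choices, {C} is lowest.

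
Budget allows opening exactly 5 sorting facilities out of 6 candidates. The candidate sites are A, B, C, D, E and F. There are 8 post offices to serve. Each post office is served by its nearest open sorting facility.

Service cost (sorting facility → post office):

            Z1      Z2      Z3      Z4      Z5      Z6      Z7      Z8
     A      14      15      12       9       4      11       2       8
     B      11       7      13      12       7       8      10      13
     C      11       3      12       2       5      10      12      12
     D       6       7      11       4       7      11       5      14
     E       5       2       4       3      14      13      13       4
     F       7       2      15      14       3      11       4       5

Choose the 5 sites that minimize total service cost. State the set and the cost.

With exactly 5 open, each post office uses its cheapest among the chosen.
{A, B, C, E, F}: Z1→E 5, Z2→E 2, Z3→E 4, Z4→C 2, Z5→F 3, Z6→B 8, Z7→A 2, Z8→E 4. Service cost 30.
{A, B, C, D, E}: service cost 31
{A, B, D, E, F}: service cost 31
Among all 6 size-5 choices, {A, B, C, E, F} is lowest.

Choose A, B, C, E and F; total service cost 30.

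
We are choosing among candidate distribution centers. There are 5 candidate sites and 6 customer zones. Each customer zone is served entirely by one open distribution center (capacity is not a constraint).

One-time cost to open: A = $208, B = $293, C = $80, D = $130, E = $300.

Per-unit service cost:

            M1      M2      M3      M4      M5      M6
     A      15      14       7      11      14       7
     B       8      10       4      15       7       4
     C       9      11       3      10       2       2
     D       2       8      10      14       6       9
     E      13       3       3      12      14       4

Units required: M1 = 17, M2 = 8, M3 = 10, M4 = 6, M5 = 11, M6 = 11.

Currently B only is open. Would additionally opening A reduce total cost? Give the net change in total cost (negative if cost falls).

Current service cost with {B}: 467.
Adding A: each customer zone re-picks its cheapest; new service cost 443, saving 24.
Extra fixed cost: 208. Net change = 208 − 24 = 184.
(Totals: 760 → 944.)

No — net change +184 (cost rises by 184).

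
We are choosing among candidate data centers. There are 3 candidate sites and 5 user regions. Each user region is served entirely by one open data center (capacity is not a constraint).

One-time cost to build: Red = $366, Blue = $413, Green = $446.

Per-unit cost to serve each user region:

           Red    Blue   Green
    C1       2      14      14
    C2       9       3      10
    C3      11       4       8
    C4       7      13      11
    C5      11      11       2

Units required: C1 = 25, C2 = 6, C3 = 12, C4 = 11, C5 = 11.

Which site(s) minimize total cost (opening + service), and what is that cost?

For any fixed open set, each user region goes to its cheapest open site; total = fixed + service.
{Red}: C1→Red 2·25=50, C2→Red 9·6=54, C3→Red 11·12=132, C4→Red 7·11=77, C5→Red 11·11=121. Service 434; fixed 366; total 800.
{Red, Blue}: C1→Red 2·25=50, C2→Blue 3·6=18, C3→Blue 4·12=48, C4→Red 7·11=77, C5→Red 11·11=121. Service 314; fixed 779; total 1093.
{Blue}: service 680 + fixed 413 = 1093
{Red, Blue, Green}: C1→Red 2·25=50, C2→Blue 3·6=18, C3→Blue 4·12=48, C4→Red 7·11=77, C5→Green 2·11=22. Service 215; fixed 1225; total 1440.
(All 7 nonempty subsets were checked; Red only is lowest.)

Open Red only; minimum total cost 800.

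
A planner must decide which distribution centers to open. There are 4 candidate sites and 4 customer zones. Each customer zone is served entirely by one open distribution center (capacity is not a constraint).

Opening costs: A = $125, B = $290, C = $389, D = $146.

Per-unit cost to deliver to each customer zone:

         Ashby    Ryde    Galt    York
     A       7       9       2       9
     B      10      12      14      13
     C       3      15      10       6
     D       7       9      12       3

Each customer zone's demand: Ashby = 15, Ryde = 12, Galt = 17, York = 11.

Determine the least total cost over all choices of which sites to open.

For any fixed open set, each customer zone goes to its cheapest open site; total = fixed + service.
{A}: Ashby→A 7·15=105, Ryde→A 9·12=108, Galt→A 2·17=34, York→A 9·11=99. Service 346; fixed 125; total 471.
{A, D}: service 280 + fixed 271 = 551
{D}: service 450 + fixed 146 = 596
{A, B, C, D}: Ashby→C 3·15=45, Ryde→A 9·12=108, Galt→A 2·17=34, York→D 3·11=33. Service 220; fixed 950; total 1170.
No other subset beats 471.

Minimum total cost: 471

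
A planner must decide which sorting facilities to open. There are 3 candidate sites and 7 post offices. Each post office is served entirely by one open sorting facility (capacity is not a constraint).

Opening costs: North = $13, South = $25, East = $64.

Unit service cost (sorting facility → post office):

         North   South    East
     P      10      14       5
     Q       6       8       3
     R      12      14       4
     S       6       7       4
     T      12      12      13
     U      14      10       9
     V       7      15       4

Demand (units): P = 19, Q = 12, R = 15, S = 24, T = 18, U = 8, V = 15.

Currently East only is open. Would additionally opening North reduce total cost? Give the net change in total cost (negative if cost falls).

Current service cost with {East}: 653.
Adding North: each post office re-picks its cheapest; new service cost 635, saving 18.
Extra fixed cost: 13. Net change = 13 − 18 = -5.
(Totals: 717 → 712.)

Yes — net change −5 (cost falls by 5).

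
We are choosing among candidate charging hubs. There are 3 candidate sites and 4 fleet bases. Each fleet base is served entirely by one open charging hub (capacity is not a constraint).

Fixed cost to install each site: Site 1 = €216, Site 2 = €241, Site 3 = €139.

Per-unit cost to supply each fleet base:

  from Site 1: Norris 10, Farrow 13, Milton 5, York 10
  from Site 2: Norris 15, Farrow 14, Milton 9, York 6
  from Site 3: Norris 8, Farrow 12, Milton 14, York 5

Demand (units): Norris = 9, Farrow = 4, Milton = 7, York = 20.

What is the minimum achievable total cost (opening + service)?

Minimum total cost: 457

For any fixed open set, each fleet base goes to its cheapest open site; total = fixed + service.
{Site 3}: Norris→Site 3 8·9=72, Farrow→Site 3 12·4=48, Milton→Site 3 14·7=98, York→Site 3 5·20=100. Service 318; fixed 139; total 457.
{Site 1}: Norris→Site 1 10·9=90, Farrow→Site 1 13·4=52, Milton→Site 1 5·7=35, York→Site 1 10·20=200. Service 377; fixed 216; total 593.
{Site 1, Site 3}: service 255 + fixed 355 = 610
{Site 1, Site 2, Site 3}: Norris→Site 3 8·9=72, Farrow→Site 3 12·4=48, Milton→Site 1 5·7=35, York→Site 3 5·20=100. Service 255; fixed 596; total 851.
No other subset beats 457.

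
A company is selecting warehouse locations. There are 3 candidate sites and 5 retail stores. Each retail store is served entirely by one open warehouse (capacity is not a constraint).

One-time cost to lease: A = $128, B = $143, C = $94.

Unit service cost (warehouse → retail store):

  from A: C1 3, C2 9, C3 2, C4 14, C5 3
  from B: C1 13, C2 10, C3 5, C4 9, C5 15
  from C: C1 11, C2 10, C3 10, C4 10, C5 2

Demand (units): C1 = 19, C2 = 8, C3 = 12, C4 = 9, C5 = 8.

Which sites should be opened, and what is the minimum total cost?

For any fixed open set, each retail store goes to its cheapest open site; total = fixed + service.
{A}: C1→A 3·19=57, C2→A 9·8=72, C3→A 2·12=24, C4→A 14·9=126, C5→A 3·8=24. Service 303; fixed 128; total 431.
{A, C}: service 259 + fixed 222 = 481
{A, B}: C1→A 3·19=57, C2→A 9·8=72, C3→A 2·12=24, C4→B 9·9=81, C5→A 3·8=24. Service 258; fixed 271; total 529.
{A, B, C}: service 250 + fixed 365 = 615
No other subset beats 431.

Open A only; minimum total cost 431.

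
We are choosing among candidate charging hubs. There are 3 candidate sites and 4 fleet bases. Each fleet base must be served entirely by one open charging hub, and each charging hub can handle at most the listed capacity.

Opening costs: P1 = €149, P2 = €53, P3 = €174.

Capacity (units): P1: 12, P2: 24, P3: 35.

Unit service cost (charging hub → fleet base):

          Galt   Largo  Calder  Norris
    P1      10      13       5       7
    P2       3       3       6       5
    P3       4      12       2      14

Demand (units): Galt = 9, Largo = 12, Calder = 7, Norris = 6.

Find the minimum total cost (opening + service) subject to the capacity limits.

Open {P2, P3}: Galt→P3 4·9=36, Largo→P2 3·12=36, Calder→P3 2·7=14, Norris→P2 5·6=30.
Loads: P2 carries 18/24, P3 carries 16/35. Service 116; fixed 227; total 343.
Next best feasible plan costs 388.

Minimum total cost: 343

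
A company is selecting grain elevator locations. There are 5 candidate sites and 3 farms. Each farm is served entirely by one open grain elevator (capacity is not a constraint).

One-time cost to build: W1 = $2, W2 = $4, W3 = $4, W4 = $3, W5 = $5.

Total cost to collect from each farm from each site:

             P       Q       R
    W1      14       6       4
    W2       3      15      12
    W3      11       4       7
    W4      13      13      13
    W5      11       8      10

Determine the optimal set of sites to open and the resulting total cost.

Open W1 and W2; minimum total cost 19.

For any fixed open set, each farm goes to its cheapest open site; total = fixed + service.
{W1, W2}: P→W2 3, Q→W1 6, R→W1 4. Service 13; fixed 6; total 19.
{W1, W2, W3}: P→W2 3, Q→W3 4, R→W1 4. Service 11; fixed 10; total 21.
{W1, W2, W4}: P→W2 3, Q→W1 6, R→W1 4. Service 13; fixed 9; total 22.
{W1, W2, W3, W4, W5}: P→W2 3, Q→W3 4, R→W1 4. Service 11; fixed 18; total 29.
No other subset beats 19.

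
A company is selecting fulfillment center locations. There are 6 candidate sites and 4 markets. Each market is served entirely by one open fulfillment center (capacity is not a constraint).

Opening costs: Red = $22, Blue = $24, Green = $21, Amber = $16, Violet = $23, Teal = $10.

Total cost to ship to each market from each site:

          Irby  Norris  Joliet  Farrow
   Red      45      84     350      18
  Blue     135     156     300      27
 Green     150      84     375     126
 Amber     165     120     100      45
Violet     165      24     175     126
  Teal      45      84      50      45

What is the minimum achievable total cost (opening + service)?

Minimum total cost: 192

For any fixed open set, each market goes to its cheapest open site; total = fixed + service.
{Red, Violet, Teal}: Irby→Red 45, Norris→Violet 24, Joliet→Teal 50, Farrow→Red 18. Service 137; fixed 55; total 192.
{Violet, Teal}: service 164 + fixed 33 = 197
{Blue, Violet, Teal}: service 146 + fixed 57 = 203
{Red, Blue, Green, Amber, Violet, Teal}: Irby→Red 45, Norris→Violet 24, Joliet→Teal 50, Farrow→Red 18. Service 137; fixed 116; total 253.
No other subset beats 192.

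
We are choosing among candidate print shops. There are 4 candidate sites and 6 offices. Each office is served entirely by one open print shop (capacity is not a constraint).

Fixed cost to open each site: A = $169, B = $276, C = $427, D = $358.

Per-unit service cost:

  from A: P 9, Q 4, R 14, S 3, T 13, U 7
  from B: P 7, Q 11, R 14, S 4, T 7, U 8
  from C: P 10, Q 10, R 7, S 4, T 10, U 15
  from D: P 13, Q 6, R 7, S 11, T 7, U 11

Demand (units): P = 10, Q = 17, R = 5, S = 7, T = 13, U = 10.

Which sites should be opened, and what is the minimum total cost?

For any fixed open set, each office goes to its cheapest open site; total = fixed + service.
{A}: P→A 9·10=90, Q→A 4·17=68, R→A 14·5=70, S→A 3·7=21, T→A 13·13=169, U→A 7·10=70. Service 488; fixed 169; total 657.
{B}: service 526 + fixed 276 = 802
{A, B}: service 390 + fixed 445 = 835
{A, B, C, D}: service 355 + fixed 1230 = 1585
No other subset beats 657.

Open A only; minimum total cost 657.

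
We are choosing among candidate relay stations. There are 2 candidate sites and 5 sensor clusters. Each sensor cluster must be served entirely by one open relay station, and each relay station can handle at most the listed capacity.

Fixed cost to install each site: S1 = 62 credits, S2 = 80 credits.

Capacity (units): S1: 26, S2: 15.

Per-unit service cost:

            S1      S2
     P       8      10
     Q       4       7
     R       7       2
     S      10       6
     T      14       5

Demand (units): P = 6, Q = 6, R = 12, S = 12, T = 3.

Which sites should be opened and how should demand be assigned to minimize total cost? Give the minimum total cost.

Minimum total cost: 373

Open {S1, S2}: P→S1 8·6=48, Q→S1 4·6=24, R→S2 2·12=24, S→S1 10·12=120, T→S2 5·3=15.
Loads: S1 carries 24/26, S2 carries 15/15. Service 231; fixed 142; total 373.
Next best feasible plan costs 385.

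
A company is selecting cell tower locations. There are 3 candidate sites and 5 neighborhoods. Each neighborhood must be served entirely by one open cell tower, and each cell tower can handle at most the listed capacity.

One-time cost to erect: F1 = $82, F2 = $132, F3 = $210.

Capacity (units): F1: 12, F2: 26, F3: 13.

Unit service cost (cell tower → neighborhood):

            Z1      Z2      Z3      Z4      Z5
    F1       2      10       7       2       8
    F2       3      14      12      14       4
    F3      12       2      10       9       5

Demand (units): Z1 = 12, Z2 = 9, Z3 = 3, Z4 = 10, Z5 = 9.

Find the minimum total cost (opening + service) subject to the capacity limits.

Open {F1, F2, F3}: Z1→F2 3·12=36, Z2→F3 2·9=18, Z3→F3 10·3=30, Z4→F1 2·10=20, Z5→F2 4·9=36.
Loads: F1 carries 10/12, F2 carries 21/26, F3 carries 12/13. Service 140; fixed 424; total 564.
Next best feasible plan costs 570.

Minimum total cost: 564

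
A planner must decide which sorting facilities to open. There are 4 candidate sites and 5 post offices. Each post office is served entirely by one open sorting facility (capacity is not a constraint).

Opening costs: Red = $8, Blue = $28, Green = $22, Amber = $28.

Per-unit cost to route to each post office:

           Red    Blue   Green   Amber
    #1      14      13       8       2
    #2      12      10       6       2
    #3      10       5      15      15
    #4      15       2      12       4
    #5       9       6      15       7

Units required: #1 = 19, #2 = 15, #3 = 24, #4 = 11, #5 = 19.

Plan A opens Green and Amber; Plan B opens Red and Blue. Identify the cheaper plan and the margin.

Plan A: {Green, Amber}: #1→Amber 2·19=38, #2→Amber 2·15=30, #3→Green 15·24=360, #4→Amber 4·11=44, #5→Amber 7·19=133. Service 605; fixed 50; total 655.
Plan B: {Red, Blue}: #1→Blue 13·19=247, #2→Blue 10·15=150, #3→Blue 5·24=120, #4→Blue 2·11=22, #5→Blue 6·19=114. Service 653; fixed 36; total 689.
Difference: |655 − 689| = 34.

Plan A is cheaper by 34.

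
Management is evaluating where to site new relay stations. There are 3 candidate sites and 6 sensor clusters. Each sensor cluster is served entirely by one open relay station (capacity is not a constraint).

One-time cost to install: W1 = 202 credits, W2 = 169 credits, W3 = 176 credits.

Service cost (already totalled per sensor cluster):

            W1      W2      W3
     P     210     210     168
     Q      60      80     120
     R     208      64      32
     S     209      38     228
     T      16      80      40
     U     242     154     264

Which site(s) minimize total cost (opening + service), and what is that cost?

For any fixed open set, each sensor cluster goes to its cheapest open site; total = fixed + service.
{W2}: P→W2 210, Q→W2 80, R→W2 64, S→W2 38, T→W2 80, U→W2 154. Service 626; fixed 169; total 795.
{W2, W3}: P→W3 168, Q→W2 80, R→W3 32, S→W2 38, T→W3 40, U→W2 154. Service 512; fixed 345; total 857.
{W1, W2}: P→W1 210, Q→W1 60, R→W2 64, S→W2 38, T→W1 16, U→W2 154. Service 542; fixed 371; total 913.
{W1, W2, W3}: P→W3 168, Q→W1 60, R→W3 32, S→W2 38, T→W1 16, U→W2 154. Service 468; fixed 547; total 1015.
(All 7 nonempty subsets were checked; W2 only is lowest.)

Open W2 only; minimum total cost 795.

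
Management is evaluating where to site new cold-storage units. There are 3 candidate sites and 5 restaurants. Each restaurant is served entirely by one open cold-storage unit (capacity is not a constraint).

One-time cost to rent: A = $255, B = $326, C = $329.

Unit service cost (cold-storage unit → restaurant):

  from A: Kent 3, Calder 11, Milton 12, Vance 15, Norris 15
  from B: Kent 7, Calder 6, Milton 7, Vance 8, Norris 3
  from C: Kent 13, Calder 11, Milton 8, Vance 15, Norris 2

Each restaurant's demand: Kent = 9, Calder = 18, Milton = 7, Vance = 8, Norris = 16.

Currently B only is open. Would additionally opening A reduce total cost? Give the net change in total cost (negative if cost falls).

No — net change +219 (cost rises by 219).

Current service cost with {B}: 332.
Adding A: each restaurant re-picks its cheapest; new service cost 296, saving 36.
Extra fixed cost: 255. Net change = 255 − 36 = 219.
(Totals: 658 → 877.)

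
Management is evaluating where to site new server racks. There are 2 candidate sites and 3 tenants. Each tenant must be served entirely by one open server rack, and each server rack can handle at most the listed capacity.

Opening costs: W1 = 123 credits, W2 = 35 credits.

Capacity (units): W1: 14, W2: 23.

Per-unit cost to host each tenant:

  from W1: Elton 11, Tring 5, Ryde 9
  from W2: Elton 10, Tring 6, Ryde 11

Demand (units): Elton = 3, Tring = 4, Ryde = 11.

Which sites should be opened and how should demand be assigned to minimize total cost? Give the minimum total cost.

Open {W2}: Elton→W2 10·3=30, Tring→W2 6·4=24, Ryde→W2 11·11=121.
Loads: W2 carries 18/23. Service 175; fixed 35; total 210.
Next best feasible plan costs 311.

Minimum total cost: 210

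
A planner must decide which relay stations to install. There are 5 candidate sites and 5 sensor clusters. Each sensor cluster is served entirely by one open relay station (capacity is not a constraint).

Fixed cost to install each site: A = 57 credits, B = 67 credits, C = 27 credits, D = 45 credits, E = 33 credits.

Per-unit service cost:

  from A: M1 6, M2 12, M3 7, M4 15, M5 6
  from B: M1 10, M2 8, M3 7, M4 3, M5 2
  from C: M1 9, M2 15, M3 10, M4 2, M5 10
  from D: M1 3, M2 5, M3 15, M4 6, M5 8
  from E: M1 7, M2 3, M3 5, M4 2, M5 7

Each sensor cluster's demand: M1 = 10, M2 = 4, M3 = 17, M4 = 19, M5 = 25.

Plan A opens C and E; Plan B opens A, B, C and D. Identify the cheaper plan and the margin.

Plan A is cheaper by 13.

Plan A: {C, E}: M1→E 7·10=70, M2→E 3·4=12, M3→E 5·17=85, M4→C 2·19=38, M5→E 7·25=175. Service 380; fixed 60; total 440.
Plan B: {A, B, C, D}: M1→D 3·10=30, M2→D 5·4=20, M3→A 7·17=119, M4→C 2·19=38, M5→B 2·25=50. Service 257; fixed 196; total 453.
Difference: |440 − 453| = 13.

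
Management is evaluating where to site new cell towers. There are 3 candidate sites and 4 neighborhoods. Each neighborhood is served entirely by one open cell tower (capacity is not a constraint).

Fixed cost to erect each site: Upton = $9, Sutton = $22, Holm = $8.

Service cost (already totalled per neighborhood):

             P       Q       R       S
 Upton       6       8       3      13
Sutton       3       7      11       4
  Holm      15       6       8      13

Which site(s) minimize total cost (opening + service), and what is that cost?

For any fixed open set, each neighborhood goes to its cheapest open site; total = fixed + service.
{Upton}: P→Upton 6, Q→Upton 8, R→Upton 3, S→Upton 13. Service 30; fixed 9; total 39.
{Upton, Holm}: service 28 + fixed 17 = 45
{Sutton}: service 25 + fixed 22 = 47
{Upton, Sutton, Holm}: P→Sutton 3, Q→Holm 6, R→Upton 3, S→Sutton 4. Service 16; fixed 39; total 55.
(All 7 nonempty subsets were checked; Upton only is lowest.)

Open Upton only; minimum total cost 39.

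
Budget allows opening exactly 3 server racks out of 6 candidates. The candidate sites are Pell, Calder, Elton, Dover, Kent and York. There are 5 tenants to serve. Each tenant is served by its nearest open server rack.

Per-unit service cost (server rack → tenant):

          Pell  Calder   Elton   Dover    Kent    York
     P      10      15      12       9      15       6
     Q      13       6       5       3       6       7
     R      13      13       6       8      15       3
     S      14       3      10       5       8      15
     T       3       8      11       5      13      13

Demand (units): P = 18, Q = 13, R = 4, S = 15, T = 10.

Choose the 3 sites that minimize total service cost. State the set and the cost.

With exactly 3 open, each tenant uses its cheapest among the chosen.
{Calder, Dover, York}: P→York 6·18=108, Q→Dover 3·13=39, R→York 3·4=12, S→Calder 3·15=45, T→Dover 5·10=50. Service cost 254.
{Pell, Dover, York}: service cost 264
{Pell, Calder, York}: service cost 273
Among all 20 size-3 choices, {Calder, Dover, York} is lowest.

Choose Calder, Dover and York; total service cost 254.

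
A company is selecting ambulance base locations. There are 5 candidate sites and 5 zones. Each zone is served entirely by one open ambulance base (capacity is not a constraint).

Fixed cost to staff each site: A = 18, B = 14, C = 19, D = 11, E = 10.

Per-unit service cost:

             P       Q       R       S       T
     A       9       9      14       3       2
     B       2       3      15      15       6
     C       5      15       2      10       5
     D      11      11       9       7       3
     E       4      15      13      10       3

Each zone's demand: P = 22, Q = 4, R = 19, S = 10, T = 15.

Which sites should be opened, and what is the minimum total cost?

Open A, B and C; minimum total cost 205.

For any fixed open set, each zone goes to its cheapest open site; total = fixed + service.
{A, B, C}: P→B 2·22=44, Q→B 3·4=12, R→C 2·19=38, S→A 3·10=30, T→A 2·15=30. Service 154; fixed 51; total 205.
{A, B, C, E}: P→B 2·22=44, Q→B 3·4=12, R→C 2·19=38, S→A 3·10=30, T→A 2·15=30. Service 154; fixed 61; total 215.
{A, B, C, D}: service 154 + fixed 62 = 216
{A, B, C, D, E}: P→B 2·22=44, Q→B 3·4=12, R→C 2·19=38, S→A 3·10=30, T→A 2·15=30. Service 154; fixed 72; total 226.
No other subset beats 205.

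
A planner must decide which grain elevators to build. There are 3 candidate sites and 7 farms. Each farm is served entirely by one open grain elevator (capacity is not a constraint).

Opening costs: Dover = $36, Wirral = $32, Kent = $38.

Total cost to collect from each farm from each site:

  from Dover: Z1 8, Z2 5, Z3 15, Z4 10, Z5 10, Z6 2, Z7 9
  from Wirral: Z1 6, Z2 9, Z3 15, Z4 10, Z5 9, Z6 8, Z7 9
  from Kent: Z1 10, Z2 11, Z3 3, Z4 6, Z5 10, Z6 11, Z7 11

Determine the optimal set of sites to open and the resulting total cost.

For any fixed open set, each farm goes to its cheapest open site; total = fixed + service.
{Dover}: Z1→Dover 8, Z2→Dover 5, Z3→Dover 15, Z4→Dover 10, Z5→Dover 10, Z6→Dover 2, Z7→Dover 9. Service 59; fixed 36; total 95.
{Wirral}: service 66 + fixed 32 = 98
{Kent}: Z1→Kent 10, Z2→Kent 11, Z3→Kent 3, Z4→Kent 6, Z5→Kent 10, Z6→Kent 11, Z7→Kent 11. Service 62; fixed 38; total 100.
{Dover, Wirral, Kent}: service 40 + fixed 106 = 146
(All 7 nonempty subsets were checked; Dover only is lowest.)

Open Dover only; minimum total cost 95.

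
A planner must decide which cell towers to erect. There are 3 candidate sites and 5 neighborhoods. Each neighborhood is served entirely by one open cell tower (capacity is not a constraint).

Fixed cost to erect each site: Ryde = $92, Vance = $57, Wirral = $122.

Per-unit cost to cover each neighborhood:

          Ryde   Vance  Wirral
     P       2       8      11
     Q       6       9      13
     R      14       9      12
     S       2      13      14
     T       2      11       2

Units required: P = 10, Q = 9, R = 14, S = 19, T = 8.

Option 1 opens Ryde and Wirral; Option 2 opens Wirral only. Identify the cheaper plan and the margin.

Option 1: {Ryde, Wirral}: P→Ryde 2·10=20, Q→Ryde 6·9=54, R→Wirral 12·14=168, S→Ryde 2·19=38, T→Ryde 2·8=16. Service 296; fixed 214; total 510.
Option 2: {Wirral}: P→Wirral 11·10=110, Q→Wirral 13·9=117, R→Wirral 12·14=168, S→Wirral 14·19=266, T→Wirral 2·8=16. Service 677; fixed 122; total 799.
Difference: |510 − 799| = 289.

Option 1 is cheaper by 289.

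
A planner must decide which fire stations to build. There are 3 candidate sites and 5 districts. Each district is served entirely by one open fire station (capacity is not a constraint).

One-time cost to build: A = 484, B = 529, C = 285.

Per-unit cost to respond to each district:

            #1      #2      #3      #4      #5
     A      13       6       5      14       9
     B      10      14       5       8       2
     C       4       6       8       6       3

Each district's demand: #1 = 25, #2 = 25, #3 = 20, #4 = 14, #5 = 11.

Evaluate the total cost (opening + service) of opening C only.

Each district is assigned to its cheapest site among the open ones.
{C}: #1→C 4·25=100, #2→C 6·25=150, #3→C 8·20=160, #4→C 6·14=84, #5→C 3·11=33. Service 527; fixed 285; total 812.

Total cost: 812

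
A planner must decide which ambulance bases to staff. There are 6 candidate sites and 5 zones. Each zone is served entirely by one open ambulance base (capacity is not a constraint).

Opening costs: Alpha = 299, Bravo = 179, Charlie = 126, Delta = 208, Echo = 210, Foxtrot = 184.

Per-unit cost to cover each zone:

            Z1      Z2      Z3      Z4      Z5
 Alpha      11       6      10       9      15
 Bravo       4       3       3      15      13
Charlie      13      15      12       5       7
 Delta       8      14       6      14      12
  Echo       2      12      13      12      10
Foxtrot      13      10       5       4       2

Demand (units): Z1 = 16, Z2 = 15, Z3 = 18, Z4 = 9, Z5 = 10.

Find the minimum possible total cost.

Minimum total cost: 582

For any fixed open set, each zone goes to its cheapest open site; total = fixed + service.
{Bravo, Foxtrot}: Z1→Bravo 4·16=64, Z2→Bravo 3·15=45, Z3→Bravo 3·18=54, Z4→Foxtrot 4·9=36, Z5→Foxtrot 2·10=20. Service 219; fixed 363; total 582.
{Bravo, Charlie}: service 278 + fixed 305 = 583
{Bravo}: service 428 + fixed 179 = 607
{Alpha, Bravo, Charlie, Delta, Echo, Foxtrot}: Z1→Echo 2·16=32, Z2→Bravo 3·15=45, Z3→Bravo 3·18=54, Z4→Foxtrot 4·9=36, Z5→Foxtrot 2·10=20. Service 187; fixed 1206; total 1393.
No other subset beats 582.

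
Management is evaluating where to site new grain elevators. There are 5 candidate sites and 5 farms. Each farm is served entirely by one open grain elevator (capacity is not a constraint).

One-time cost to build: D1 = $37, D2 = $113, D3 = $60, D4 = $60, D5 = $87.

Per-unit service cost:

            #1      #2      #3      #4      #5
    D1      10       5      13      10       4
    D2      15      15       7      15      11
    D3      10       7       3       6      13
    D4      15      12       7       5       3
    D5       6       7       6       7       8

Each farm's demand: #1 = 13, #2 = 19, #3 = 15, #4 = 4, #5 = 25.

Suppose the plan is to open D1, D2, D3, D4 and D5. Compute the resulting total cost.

Total cost: 670

Each farm is assigned to its cheapest site among the open ones.
{D1, D2, D3, D4, D5}: #1→D5 6·13=78, #2→D1 5·19=95, #3→D3 3·15=45, #4→D4 5·4=20, #5→D4 3·25=75. Service 313; fixed 357; total 670.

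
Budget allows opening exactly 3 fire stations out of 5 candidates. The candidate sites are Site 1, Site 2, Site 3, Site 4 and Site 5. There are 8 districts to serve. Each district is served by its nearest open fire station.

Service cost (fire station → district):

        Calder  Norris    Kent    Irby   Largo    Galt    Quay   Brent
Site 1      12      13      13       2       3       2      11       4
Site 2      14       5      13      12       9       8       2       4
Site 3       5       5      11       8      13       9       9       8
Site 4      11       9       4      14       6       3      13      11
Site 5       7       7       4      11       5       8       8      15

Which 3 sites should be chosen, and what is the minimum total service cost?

Choose Site 1, Site 2 and Site 5; total service cost 29.

With exactly 3 open, each district uses its cheapest among the chosen.
{Site 1, Site 2, Site 5}: Calder→Site 5 7, Norris→Site 2 5, Kent→Site 5 4, Irby→Site 1 2, Largo→Site 1 3, Galt→Site 1 2, Quay→Site 2 2, Brent→Site 1 4. Service cost 29.
{Site 1, Site 2, Site 4}: service cost 33
{Site 1, Site 3, Site 5}: service cost 33
Among all 10 size-3 choices, {Site 1, Site 2, Site 5} is lowest.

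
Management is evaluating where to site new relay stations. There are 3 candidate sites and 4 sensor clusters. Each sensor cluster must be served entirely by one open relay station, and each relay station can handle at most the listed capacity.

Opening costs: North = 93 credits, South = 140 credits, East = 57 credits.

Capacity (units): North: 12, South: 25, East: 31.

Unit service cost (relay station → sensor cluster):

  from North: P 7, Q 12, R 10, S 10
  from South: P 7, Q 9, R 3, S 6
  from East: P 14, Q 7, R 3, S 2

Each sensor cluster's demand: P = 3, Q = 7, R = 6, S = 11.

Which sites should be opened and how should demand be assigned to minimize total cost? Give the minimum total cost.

Open {East}: P→East 14·3=42, Q→East 7·7=49, R→East 3·6=18, S→East 2·11=22.
Loads: East carries 27/31. Service 131; fixed 57; total 188.
Next best feasible plan costs 260.

Minimum total cost: 188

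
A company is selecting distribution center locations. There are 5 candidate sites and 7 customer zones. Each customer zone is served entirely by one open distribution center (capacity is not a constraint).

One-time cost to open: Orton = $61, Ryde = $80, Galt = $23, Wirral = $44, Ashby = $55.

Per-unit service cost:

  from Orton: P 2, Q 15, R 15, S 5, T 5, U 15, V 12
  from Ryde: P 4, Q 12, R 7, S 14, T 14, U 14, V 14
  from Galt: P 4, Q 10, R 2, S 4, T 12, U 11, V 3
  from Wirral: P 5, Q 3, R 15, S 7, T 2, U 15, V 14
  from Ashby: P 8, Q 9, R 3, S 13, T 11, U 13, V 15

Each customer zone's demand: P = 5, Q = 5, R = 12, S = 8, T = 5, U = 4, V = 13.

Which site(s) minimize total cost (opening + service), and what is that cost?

For any fixed open set, each customer zone goes to its cheapest open site; total = fixed + service.
{Galt, Wirral}: P→Galt 4·5=20, Q→Wirral 3·5=15, R→Galt 2·12=24, S→Galt 4·8=32, T→Wirral 2·5=10, U→Galt 11·4=44, V→Galt 3·13=39. Service 184; fixed 67; total 251.
{Galt}: service 269 + fixed 23 = 292
{Orton, Galt, Wirral}: service 174 + fixed 128 = 302
{Orton, Ryde, Galt, Wirral, Ashby}: service 174 + fixed 263 = 437
No other subset beats 251.

Open Galt and Wirral; minimum total cost 251.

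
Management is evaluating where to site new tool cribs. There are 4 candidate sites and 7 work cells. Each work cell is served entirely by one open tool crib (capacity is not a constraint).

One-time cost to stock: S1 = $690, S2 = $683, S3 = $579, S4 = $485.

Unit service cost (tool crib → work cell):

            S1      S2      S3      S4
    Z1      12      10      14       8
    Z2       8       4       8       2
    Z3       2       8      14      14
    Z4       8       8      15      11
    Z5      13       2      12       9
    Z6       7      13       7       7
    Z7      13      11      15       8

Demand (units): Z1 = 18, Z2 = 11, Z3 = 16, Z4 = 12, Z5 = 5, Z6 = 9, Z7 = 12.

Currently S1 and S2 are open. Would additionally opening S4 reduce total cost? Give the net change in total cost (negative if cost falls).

No — net change +391 (cost rises by 391).

Current service cost with {S1, S2}: 557.
Adding S4: each work cell re-picks its cheapest; new service cost 463, saving 94.
Extra fixed cost: 485. Net change = 485 − 94 = 391.
(Totals: 1930 → 2321.)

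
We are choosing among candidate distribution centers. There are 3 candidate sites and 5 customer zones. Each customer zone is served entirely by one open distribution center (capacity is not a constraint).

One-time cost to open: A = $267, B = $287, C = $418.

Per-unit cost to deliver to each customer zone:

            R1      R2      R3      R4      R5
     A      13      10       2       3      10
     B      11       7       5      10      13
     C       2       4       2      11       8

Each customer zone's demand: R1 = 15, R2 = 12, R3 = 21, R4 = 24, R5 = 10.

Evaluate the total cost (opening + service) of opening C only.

Each customer zone is assigned to its cheapest site among the open ones.
{C}: R1→C 2·15=30, R2→C 4·12=48, R3→C 2·21=42, R4→C 11·24=264, R5→C 8·10=80. Service 464; fixed 418; total 882.

Total cost: 882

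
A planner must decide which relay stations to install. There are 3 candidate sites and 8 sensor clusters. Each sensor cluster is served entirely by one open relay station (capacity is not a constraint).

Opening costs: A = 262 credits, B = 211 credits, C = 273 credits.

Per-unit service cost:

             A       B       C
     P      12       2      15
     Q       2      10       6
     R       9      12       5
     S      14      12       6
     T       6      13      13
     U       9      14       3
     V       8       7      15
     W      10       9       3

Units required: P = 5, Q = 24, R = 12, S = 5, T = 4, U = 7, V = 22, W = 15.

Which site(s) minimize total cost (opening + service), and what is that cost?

For any fixed open set, each sensor cluster goes to its cheapest open site; total = fixed + service.
{A}: P→A 12·5=60, Q→A 2·24=48, R→A 9·12=108, S→A 14·5=70, T→A 6·4=24, U→A 9·7=63, V→A 8·22=176, W→A 10·15=150. Service 699; fixed 262; total 961.
{A, C}: service 464 + fixed 535 = 999
{B, C}: P→B 2·5=10, Q→C 6·24=144, R→C 5·12=60, S→C 6·5=30, T→B 13·4=52, U→C 3·7=21, V→B 7·22=154, W→C 3·15=45. Service 516; fixed 484; total 1000.
{A, B, C}: service 392 + fixed 746 = 1138
(All 7 nonempty subsets were checked; A only is lowest.)

Open A only; minimum total cost 961.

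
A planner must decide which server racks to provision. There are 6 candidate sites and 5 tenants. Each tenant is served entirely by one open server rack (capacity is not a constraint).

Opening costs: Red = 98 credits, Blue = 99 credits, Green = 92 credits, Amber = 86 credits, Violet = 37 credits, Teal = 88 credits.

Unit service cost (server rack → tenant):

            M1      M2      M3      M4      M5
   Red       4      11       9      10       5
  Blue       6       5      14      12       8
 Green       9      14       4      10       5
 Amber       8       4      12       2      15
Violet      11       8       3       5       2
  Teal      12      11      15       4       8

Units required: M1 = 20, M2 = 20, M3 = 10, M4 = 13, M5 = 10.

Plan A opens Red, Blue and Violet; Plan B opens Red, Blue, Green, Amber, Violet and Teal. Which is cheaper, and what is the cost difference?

Plan A is cheaper by 207.

Plan A: {Red, Blue, Violet}: M1→Red 4·20=80, M2→Blue 5·20=100, M3→Violet 3·10=30, M4→Violet 5·13=65, M5→Violet 2·10=20. Service 295; fixed 234; total 529.
Plan B: {Red, Blue, Green, Amber, Violet, Teal}: M1→Red 4·20=80, M2→Amber 4·20=80, M3→Violet 3·10=30, M4→Amber 2·13=26, M5→Violet 2·10=20. Service 236; fixed 500; total 736.
Difference: |529 − 736| = 207.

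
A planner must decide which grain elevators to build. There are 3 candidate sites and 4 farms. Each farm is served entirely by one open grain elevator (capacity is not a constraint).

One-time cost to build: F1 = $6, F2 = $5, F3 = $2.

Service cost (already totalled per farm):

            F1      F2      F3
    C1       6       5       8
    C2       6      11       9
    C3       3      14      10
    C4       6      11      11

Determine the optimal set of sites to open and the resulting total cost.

Open F1 only; minimum total cost 27.

For any fixed open set, each farm goes to its cheapest open site; total = fixed + service.
{F1}: C1→F1 6, C2→F1 6, C3→F1 3, C4→F1 6. Service 21; fixed 6; total 27.
{F1, F3}: service 21 + fixed 8 = 29
{F1, F2}: C1→F2 5, C2→F1 6, C3→F1 3, C4→F1 6. Service 20; fixed 11; total 31.
{F1, F2, F3}: C1→F2 5, C2→F1 6, C3→F1 3, C4→F1 6. Service 20; fixed 13; total 33.
No other subset beats 27.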